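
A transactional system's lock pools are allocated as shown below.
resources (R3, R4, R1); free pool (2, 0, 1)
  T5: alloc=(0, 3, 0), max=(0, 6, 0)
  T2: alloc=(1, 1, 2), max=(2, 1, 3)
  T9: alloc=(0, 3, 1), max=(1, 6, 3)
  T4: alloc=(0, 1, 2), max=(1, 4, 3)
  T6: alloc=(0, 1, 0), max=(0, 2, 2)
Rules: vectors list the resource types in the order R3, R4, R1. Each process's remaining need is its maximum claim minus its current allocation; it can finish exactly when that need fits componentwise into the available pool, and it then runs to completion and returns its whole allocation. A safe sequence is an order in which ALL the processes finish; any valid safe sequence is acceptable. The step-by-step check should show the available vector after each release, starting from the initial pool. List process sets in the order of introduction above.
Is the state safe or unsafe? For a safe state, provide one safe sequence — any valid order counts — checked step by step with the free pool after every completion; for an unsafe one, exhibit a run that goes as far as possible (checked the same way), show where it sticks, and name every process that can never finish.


UNSAFE.
Key observation: no order helps: past T2, T6, the free pool tops out at (3, 2, 3), below what each blocked process needs in R4.
The run T2, T6 cannot be extended any further. Step-by-step check:
  pool = (2, 0, 1)
  T2: need (1, 0, 1) fits (2, 0, 1); releases (1, 1, 2), pool now (3, 1, 3)
  T6: need (0, 1, 2) fits (3, 1, 3); releases (0, 1, 0), pool now (3, 2, 3)
  T5 still needs (0, 3, 0) but only (3, 2, 3) is free — short on R4
  T9 still needs (1, 3, 2) but only (3, 2, 3) is free — short on R4
  T4 still needs (1, 3, 1) but only (3, 2, 3) is free — short on R4
Permanently blocked: T5, T9 and T4.


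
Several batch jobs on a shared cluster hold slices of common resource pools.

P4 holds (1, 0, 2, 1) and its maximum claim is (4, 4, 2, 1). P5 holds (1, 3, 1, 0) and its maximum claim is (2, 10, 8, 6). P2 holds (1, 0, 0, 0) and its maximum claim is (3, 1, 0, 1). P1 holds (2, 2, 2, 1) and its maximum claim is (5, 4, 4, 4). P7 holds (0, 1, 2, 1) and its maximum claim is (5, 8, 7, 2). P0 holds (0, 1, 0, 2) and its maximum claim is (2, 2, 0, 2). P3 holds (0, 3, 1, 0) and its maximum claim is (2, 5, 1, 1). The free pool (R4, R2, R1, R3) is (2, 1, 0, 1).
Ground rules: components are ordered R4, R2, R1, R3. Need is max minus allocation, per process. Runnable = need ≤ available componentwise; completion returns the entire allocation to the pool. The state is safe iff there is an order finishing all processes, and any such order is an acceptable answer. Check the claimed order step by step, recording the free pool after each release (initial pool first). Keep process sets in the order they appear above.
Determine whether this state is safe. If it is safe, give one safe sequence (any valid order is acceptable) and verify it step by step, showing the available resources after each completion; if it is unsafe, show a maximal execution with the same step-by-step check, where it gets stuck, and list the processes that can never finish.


The state is SAFE; one workable sequence: P0, P2, P3, P4, P1, P7, P5.
Key observation: the order's first zero-slack moment is P0 ((2, 1, 0, 0) needed, (2, 1, 0, 1) free — a requested resource with nothing to spare).
Step-by-step check:
  pool = (2, 1, 0, 1)
  P0 needs (2, 1, 0, 0) <= (2, 1, 0, 1) -> finishes; pool += (0, 1, 0, 2) = (2, 2, 0, 3)
  P2 needs (2, 1, 0, 1) <= (2, 2, 0, 3) -> finishes; pool += (1, 0, 0, 0) = (3, 2, 0, 3)
  P3 needs (2, 2, 0, 1) <= (3, 2, 0, 3) -> finishes; pool += (0, 3, 1, 0) = (3, 5, 1, 3)
  P4 needs (3, 4, 0, 0) <= (3, 5, 1, 3) -> finishes; pool += (1, 0, 2, 1) = (4, 5, 3, 4)
  P1 needs (3, 2, 2, 3) <= (4, 5, 3, 4) -> finishes; pool += (2, 2, 2, 1) = (6, 7, 5, 5)
  P7 needs (5, 7, 5, 1) <= (6, 7, 5, 5) -> finishes; pool += (0, 1, 2, 1) = (6, 8, 7, 6)
  P5 needs (1, 7, 7, 6) <= (6, 8, 7, 6) -> finishes; pool += (1, 3, 1, 0) = (7, 11, 8, 6)


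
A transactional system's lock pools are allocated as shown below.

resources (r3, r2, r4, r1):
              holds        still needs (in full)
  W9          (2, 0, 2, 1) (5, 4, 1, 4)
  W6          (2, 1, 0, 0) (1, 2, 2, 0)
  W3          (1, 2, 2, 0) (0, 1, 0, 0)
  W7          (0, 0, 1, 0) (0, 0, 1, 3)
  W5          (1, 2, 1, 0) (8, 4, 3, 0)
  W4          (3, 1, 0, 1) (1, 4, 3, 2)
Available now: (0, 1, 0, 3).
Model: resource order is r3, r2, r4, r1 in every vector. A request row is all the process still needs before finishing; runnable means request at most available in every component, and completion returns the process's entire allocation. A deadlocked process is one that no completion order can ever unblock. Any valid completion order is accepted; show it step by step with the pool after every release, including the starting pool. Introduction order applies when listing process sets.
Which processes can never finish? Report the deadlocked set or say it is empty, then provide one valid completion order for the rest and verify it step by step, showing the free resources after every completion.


Nothing here is deadlocked.
Key observation: W3 fits the free pool immediately, and its release cascades until everyone finishes.
One completion order for the rest: W3, W7, W6, W4, W9, W5. Step-by-step check:
  pool = (0, 1, 0, 3)
  W3: need (0, 1, 0, 0) fits (0, 1, 0, 3); releases (1, 2, 2, 0), pool now (1, 3, 2, 3)
  W7: need (0, 0, 1, 3) fits (1, 3, 2, 3); releases (0, 0, 1, 0), pool now (1, 3, 3, 3)
  W6: need (1, 2, 2, 0) fits (1, 3, 3, 3); releases (2, 1, 0, 0), pool now (3, 4, 3, 3)
  W4: need (1, 4, 3, 2) fits (3, 4, 3, 3); releases (3, 1, 0, 1), pool now (6, 5, 3, 4)
  W9: need (5, 4, 1, 4) fits (6, 5, 3, 4); releases (2, 0, 2, 1), pool now (8, 5, 5, 5)
  W5: need (8, 4, 3, 0) fits (8, 5, 5, 5); releases (1, 2, 1, 0), pool now (9, 7, 6, 5)


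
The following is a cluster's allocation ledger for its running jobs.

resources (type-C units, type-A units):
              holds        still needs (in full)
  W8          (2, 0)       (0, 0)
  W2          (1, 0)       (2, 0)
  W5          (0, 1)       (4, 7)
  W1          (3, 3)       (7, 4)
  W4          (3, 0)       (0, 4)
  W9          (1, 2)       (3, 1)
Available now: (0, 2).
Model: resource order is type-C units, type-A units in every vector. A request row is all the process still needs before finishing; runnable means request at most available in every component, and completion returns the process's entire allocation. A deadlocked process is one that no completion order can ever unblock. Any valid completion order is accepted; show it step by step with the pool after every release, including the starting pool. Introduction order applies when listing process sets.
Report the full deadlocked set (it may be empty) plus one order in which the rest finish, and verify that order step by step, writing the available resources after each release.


Nothing here is deadlocked.
Key observation: beginning at W8, releases accumulate fast enough that every process eventually fits.
One completion order for the rest: W8, W2, W9, W4, W1, W5. Check, step by step:
  pool = (0, 2)
  W8: need (0, 0) fits (0, 2); releases (2, 0), pool now (2, 2)
  W2: need (2, 0) fits (2, 2); releases (1, 0), pool now (3, 2)
  W9: need (3, 1) fits (3, 2); releases (1, 2), pool now (4, 4)
  W4: need (0, 4) fits (4, 4); releases (3, 0), pool now (7, 4)
  W1: need (7, 4) fits (7, 4); releases (3, 3), pool now (10, 7)
  W5: need (4, 7) fits (10, 7); releases (0, 1), pool now (10, 8)


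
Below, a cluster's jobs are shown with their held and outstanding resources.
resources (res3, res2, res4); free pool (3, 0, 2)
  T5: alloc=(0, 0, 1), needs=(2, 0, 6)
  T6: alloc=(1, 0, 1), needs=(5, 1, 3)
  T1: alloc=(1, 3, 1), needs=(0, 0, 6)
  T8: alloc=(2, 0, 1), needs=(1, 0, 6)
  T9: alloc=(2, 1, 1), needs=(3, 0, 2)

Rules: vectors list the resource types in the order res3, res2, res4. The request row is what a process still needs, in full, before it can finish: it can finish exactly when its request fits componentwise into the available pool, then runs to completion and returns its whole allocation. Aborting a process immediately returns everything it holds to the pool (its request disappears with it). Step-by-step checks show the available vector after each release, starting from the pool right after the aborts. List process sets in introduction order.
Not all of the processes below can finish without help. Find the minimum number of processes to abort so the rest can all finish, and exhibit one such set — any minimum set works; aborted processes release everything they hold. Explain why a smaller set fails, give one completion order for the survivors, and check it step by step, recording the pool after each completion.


Abort T5 and T1.
Key observation: T8 had no path to completion before; after the abort of T5 and T1 ((1, 3, 2) returned), step 3 is where it fits.
Why nothing smaller works — every single abort fails: T5 alone leaves T1 blocked (short on res4); T6 alone leaves T5 blocked (short on res4); T1 alone leaves T5 blocked (short on res4); T8 alone leaves T5 blocked (short on res4); T9 alone leaves T5 blocked (short on res4).
Survivors finish in the order: T9, T6, T8. Step-by-step check (pool after the aborts first):
  pool = (4, 3, 4)
  run T9 (needs (3, 0, 2), free (4, 3, 4)); after release of (2, 1, 1) the pool is (6, 4, 5)
  run T6 (needs (5, 1, 3), free (6, 4, 5)); after release of (1, 0, 1) the pool is (7, 4, 6)
  run T8 (needs (1, 0, 6), free (7, 4, 6)); after release of (2, 0, 1) the pool is (9, 4, 7)


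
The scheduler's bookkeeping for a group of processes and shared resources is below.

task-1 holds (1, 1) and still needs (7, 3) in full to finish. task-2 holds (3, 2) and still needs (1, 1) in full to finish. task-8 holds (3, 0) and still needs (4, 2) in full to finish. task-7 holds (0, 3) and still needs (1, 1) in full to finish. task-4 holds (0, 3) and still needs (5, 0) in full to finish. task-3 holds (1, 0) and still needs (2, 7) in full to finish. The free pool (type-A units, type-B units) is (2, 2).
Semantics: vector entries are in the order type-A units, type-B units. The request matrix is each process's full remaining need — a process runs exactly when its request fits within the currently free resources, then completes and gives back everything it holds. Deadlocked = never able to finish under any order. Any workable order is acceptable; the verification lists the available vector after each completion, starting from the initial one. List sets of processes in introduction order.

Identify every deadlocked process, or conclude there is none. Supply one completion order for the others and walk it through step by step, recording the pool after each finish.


No process is deadlocked.
Key observation: the pool covers task-2 at once, and every later process fits after earlier releases.
A valid finishing order for the others: task-2, task-4, task-8, task-7, task-3, task-1. Verifying each step:
  pool = (2, 2)
  run task-2 (needs (1, 1), free (2, 2)); after release of (3, 2) the pool is (5, 4)
  run task-4 (needs (5, 0), free (5, 4)); after release of (0, 3) the pool is (5, 7)
  run task-8 (needs (4, 2), free (5, 7)); after release of (3, 0) the pool is (8, 7)
  run task-7 (needs (1, 1), free (8, 7)); after release of (0, 3) the pool is (8, 10)
  run task-3 (needs (2, 7), free (8, 10)); after release of (1, 0) the pool is (9, 10)
  run task-1 (needs (7, 3), free (9, 10)); after release of (1, 1) the pool is (10, 11)


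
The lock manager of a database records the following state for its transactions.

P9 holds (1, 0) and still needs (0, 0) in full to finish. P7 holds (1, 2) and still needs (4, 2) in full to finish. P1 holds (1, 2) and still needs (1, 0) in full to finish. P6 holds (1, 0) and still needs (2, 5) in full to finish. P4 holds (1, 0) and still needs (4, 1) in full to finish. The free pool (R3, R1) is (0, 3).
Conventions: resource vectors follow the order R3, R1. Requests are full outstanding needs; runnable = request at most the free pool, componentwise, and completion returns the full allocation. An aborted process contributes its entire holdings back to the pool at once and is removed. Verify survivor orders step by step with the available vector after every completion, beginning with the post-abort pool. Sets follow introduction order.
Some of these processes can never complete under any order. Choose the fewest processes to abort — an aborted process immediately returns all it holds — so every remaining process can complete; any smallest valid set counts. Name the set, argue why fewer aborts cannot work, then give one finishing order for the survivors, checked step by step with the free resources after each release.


The answer: abort P7.
Key observation: P4 was stuck for good until P7 gave back (1, 2); in the order shown it finishes at step 4.
Why nothing smaller works: aborting no one leaves the state deadlocked as given.
One survivor order: P1, P9, P6, P4. Verifying each step (post-abort pool first):
  pool = (1, 5)
  P1 needs (1, 0) <= (1, 5) -> finishes; pool += (1, 2) = (2, 7)
  P9 needs (0, 0) <= (2, 7) -> finishes; pool += (1, 0) = (3, 7)
  P6 needs (2, 5) <= (3, 7) -> finishes; pool += (1, 0) = (4, 7)
  P4 needs (4, 1) <= (4, 7) -> finishes; pool += (1, 0) = (5, 7)


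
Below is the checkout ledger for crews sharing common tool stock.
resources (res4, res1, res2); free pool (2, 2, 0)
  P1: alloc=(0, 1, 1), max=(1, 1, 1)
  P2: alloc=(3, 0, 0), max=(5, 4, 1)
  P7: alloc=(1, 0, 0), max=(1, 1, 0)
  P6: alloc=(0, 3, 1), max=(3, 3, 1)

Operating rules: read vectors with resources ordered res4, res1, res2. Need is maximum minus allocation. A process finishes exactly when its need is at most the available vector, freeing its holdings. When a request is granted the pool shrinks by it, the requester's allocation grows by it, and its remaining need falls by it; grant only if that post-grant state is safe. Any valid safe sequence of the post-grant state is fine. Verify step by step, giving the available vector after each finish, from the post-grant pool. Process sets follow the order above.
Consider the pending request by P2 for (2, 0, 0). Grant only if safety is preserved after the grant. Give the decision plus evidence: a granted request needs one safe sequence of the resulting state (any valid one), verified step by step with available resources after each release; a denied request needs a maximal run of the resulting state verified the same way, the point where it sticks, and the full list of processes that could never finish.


DENY: after the grant no complete ordering would exist.
Key observation: after P7, P1 the pool peaks at (1, 3, 1), and each blocked process is short somewhere: P2 on res1; P6 on res4.
After a pretend grant, a maximal execution: P7, P1 — then nothing else fits. Check, step by step:
  pool = (0, 2, 0)
  P7: need (0, 1, 0) fits (0, 2, 0); releases (1, 0, 0), pool now (1, 2, 0)
  P1: need (1, 0, 0) fits (1, 2, 0); releases (0, 1, 1), pool now (1, 3, 1)
  P2 cannot run: need (0, 4, 1) vs free (1, 3, 1) (insufficient res1)
  P6 cannot run: need (3, 0, 0) vs free (1, 3, 1) (insufficient res4)
Had the request been granted, P2 and P6 could never finish.


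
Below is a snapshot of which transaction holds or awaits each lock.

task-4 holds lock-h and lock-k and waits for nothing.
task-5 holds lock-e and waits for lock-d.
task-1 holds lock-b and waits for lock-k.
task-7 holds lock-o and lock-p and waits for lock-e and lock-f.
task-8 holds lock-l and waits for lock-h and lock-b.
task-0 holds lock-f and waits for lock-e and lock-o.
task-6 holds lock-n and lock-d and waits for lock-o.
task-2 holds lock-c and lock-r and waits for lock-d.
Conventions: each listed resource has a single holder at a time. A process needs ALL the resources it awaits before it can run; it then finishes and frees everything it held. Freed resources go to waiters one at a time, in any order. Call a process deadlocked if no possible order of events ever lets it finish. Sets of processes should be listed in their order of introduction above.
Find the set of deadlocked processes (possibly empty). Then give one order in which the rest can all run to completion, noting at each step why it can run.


Deadlocked set: task-5, task-7, task-0, task-6 and task-2.
Key observation: nobody on the ring task-5 -> task-6 -> task-7 -> task-5 can start until another member finishes, which never happens; task-0 is caught in further circular waits and task-2 waits into the deadlock from upstream.
One completion order for the rest: task-4, task-1, task-8.
Check, step by step:
  run task-4 (it waits on nothing); releases lock-h and lock-k
  task-1: everything it awaited (lock-k) is free; runs, freeing lock-b
  task-8: everything it awaited (lock-h and lock-b) is free; runs, freeing lock-l


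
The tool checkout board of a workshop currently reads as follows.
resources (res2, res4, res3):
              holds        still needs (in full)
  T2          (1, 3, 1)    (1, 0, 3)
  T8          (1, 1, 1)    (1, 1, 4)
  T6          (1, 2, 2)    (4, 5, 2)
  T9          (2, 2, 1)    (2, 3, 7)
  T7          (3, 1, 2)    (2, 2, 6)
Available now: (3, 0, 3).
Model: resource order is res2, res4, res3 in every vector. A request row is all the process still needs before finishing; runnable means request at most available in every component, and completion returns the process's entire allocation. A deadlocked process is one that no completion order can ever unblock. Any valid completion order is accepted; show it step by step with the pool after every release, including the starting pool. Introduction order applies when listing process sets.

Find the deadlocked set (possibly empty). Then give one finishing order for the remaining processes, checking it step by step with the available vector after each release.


Deadlocked: T6, T9 and T7.
Key observation: after T2, T8 the pool peaks at (5, 4, 5), and each blocked process is short somewhere: T6 on res4; T9 on res3; T7 on res3.
The rest can finish in the order T2, T8. Step-by-step check:
  pool = (3, 0, 3)
  T2: need (1, 0, 3) fits (3, 0, 3); releases (1, 3, 1), pool now (4, 3, 4)
  T8: need (1, 1, 4) fits (4, 3, 4); releases (1, 1, 1), pool now (5, 4, 5)
The stuck group stays short no matter what:
  T6 cannot run: need (4, 5, 2) vs free (5, 4, 5) (insufficient res4)
  T9 cannot run: need (2, 3, 7) vs free (5, 4, 5) (insufficient res3)
  T7 cannot run: need (2, 2, 6) vs free (5, 4, 5) (insufficient res3)


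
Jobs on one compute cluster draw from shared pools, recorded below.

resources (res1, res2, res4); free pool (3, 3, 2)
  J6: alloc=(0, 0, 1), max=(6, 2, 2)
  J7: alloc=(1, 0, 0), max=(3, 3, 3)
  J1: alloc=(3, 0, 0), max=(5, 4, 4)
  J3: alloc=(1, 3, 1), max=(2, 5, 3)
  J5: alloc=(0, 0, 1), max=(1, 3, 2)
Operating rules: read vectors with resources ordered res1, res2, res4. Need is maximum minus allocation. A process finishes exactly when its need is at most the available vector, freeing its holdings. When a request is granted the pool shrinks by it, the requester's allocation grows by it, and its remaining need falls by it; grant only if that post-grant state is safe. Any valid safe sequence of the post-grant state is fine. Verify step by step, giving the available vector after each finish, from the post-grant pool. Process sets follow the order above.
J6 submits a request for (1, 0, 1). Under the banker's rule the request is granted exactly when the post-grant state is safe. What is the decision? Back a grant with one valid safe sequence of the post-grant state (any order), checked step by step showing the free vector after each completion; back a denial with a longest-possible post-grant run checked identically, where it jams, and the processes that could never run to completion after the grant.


DENY: after the grant no complete ordering would exist.
Key observation: after J5, J3, J7 the pool peaks at (4, 6, 3), and each blocked process is short somewhere: J6 on res1; J1 on res4.
On the post-grant state, J5, J3, J7 is a maximal run — nothing extends it. Verifying each step:
  pool = (2, 3, 1)
  J5: need (1, 3, 1) fits (2, 3, 1); releases (0, 0, 1), pool now (2, 3, 2)
  J3: need (1, 2, 2) fits (2, 3, 2); releases (1, 3, 1), pool now (3, 6, 3)
  J7: need (2, 3, 3) fits (3, 6, 3); releases (1, 0, 0), pool now (4, 6, 3)
  J6 still needs (5, 2, 0) but only (4, 6, 3) is free — short on res1
  J1 still needs (2, 4, 4) but only (4, 6, 3) is free — short on res4
Post-grant, the permanently blocked set is J6 and J1.


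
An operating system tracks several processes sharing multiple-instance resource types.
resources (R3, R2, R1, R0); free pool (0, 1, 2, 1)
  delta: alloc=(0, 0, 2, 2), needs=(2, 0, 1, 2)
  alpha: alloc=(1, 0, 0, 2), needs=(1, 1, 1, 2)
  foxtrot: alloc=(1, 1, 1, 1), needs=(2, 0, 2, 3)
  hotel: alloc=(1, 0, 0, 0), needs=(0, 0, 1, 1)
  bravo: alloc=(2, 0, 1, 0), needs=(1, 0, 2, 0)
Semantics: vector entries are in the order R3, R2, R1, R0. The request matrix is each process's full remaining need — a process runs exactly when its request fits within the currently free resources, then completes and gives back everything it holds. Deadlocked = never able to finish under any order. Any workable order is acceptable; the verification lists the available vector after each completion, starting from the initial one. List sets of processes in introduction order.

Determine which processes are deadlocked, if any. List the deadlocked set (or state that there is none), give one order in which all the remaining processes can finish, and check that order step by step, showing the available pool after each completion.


The deadlocked set is delta, alpha and foxtrot.
Key observation: the pool after hotel, bravo is (3, 1, 3, 1); every surviving request exceeds it in R0, so progress ends there.
A valid finishing order for the others: hotel, bravo. Check, step by step:
  pool = (0, 1, 2, 1)
  hotel needs (0, 0, 1, 1) <= (0, 1, 2, 1) -> finishes; pool += (1, 0, 0, 0) = (1, 1, 2, 1)
  bravo needs (1, 0, 2, 0) <= (1, 1, 2, 1) -> finishes; pool += (2, 0, 1, 0) = (3, 1, 3, 1)
The blocked processes can never fit:
  blocked: delta wants (2, 0, 1, 2), pool (3, 1, 3, 1) — not enough R0
  blocked: alpha wants (1, 1, 1, 2), pool (3, 1, 3, 1) — not enough R0
  blocked: foxtrot wants (2, 0, 2, 3), pool (3, 1, 3, 1) — not enough R0


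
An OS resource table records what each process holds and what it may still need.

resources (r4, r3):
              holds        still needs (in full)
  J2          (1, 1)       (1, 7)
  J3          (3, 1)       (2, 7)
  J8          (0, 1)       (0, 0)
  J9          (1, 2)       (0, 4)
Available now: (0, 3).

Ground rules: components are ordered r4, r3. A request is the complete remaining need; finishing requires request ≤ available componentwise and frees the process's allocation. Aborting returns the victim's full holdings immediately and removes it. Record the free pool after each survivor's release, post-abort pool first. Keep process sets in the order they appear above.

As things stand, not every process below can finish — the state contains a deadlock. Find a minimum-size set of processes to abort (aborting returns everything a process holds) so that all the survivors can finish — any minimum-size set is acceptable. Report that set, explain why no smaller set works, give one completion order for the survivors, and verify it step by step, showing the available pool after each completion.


The answer: abort J2.
Key observation: no ordering could ever have run J3 before the abort of J2; with (1, 1) back in the pool it fits at step 3.
Why nothing smaller works: aborting no one leaves the state deadlocked as given.
The survivors complete as J8, J9, J3. Step-by-step check (starting from the post-abort pool):
  pool = (1, 4)
  run J8 (needs (0, 0), free (1, 4)); after release of (0, 1) the pool is (1, 5)
  run J9 (needs (0, 4), free (1, 5)); after release of (1, 2) the pool is (2, 7)
  run J3 (needs (2, 7), free (2, 7)); after release of (3, 1) the pool is (5, 8)


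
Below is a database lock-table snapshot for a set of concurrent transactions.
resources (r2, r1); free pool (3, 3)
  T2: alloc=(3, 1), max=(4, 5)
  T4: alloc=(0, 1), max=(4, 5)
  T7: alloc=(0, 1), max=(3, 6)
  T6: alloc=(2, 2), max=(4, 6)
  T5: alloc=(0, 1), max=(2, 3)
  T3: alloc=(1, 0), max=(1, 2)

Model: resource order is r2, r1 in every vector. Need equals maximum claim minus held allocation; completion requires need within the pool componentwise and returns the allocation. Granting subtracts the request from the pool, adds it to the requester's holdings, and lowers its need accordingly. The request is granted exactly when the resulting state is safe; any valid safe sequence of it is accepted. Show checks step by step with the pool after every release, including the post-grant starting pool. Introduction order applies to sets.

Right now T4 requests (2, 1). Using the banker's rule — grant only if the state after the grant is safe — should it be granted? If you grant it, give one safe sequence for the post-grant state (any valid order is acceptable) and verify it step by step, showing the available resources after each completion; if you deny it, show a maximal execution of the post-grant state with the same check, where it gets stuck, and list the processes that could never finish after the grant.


GRANT: granting preserves safety; a valid post-grant sequence is T3, T5, T4, T7, T6, T2.
Key observation: granting shrinks the pool to (1, 2), yet T3 still fits and the chain goes through.
Step-by-step check of the post-grant state:
  pool = (1, 2)
  run T3 (needs (0, 2), free (1, 2)); after release of (1, 0) the pool is (2, 2)
  run T5 (needs (2, 2), free (2, 2)); after release of (0, 1) the pool is (2, 3)
  run T4 (needs (2, 3), free (2, 3)); after release of (2, 2) the pool is (4, 5)
  run T7 (needs (3, 5), free (4, 5)); after release of (0, 1) the pool is (4, 6)
  run T6 (needs (2, 4), free (4, 6)); after release of (2, 2) the pool is (6, 8)
  run T2 (needs (1, 4), free (6, 8)); after release of (3, 1) the pool is (9, 9)


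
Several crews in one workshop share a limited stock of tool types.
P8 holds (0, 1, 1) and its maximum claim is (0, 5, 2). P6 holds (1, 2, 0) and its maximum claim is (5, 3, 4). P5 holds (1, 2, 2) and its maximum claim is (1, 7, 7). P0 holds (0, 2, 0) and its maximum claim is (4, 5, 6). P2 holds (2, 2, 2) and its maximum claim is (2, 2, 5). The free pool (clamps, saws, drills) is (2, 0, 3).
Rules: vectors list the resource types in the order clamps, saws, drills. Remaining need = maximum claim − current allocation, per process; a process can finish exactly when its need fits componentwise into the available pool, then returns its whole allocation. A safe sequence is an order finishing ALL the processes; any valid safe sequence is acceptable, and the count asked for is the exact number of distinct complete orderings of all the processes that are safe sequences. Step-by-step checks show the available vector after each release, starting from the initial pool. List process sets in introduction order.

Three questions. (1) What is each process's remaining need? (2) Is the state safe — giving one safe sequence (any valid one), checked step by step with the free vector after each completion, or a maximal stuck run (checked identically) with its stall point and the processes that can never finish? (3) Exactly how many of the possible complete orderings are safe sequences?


(1) Need matrix, components ordered clamps, saws, drills:
  P8: (0, 4, 1)
  P6: (4, 1, 4)
  P5: (0, 5, 5)
  P0: (4, 3, 6)
  P2: (0, 0, 3)
(2) SAFE, for example via the order P2, P6, P8, P0, P5.
Key observation: at P2 the run first touches a limit — (0, 0, 3) against (2, 0, 3), exact on a resource it actually requests.
Check, step by step:
  pool = (2, 0, 3)
  run P2 (needs (0, 0, 3), free (2, 0, 3)); after release of (2, 2, 2) the pool is (4, 2, 5)
  run P6 (needs (4, 1, 4), free (4, 2, 5)); after release of (1, 2, 0) the pool is (5, 4, 5)
  run P8 (needs (0, 4, 1), free (5, 4, 5)); after release of (0, 1, 1) the pool is (5, 5, 6)
  run P0 (needs (4, 3, 6), free (5, 5, 6)); after release of (0, 2, 0) the pool is (5, 7, 6)
  run P5 (needs (0, 5, 5), free (5, 7, 6)); after release of (1, 2, 2) the pool is (6, 9, 8)
(3) The exact count: 2 of the possible complete orderings are safe sequences.


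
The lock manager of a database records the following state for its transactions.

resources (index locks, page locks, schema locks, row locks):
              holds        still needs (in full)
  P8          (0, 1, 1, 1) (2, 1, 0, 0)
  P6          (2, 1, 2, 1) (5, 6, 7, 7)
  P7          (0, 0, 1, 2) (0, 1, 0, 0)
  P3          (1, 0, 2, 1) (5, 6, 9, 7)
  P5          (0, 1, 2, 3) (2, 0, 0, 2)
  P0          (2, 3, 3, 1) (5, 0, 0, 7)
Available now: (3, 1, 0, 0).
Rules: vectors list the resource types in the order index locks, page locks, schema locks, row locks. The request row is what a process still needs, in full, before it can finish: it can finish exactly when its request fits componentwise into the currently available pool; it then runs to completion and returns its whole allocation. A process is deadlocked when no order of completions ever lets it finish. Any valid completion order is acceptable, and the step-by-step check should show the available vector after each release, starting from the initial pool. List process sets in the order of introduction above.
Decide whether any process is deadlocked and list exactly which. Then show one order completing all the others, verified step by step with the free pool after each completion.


Deadlocked: P6, P3 and P0.
Key observation: even finishing P7, P5, P8 leaves just (3, 3, 4, 6) free — too little index locks for any of the remaining processes.
The rest can finish in the order P7, P5, P8. Step-by-step check:
  pool = (3, 1, 0, 0)
  run P7 (needs (0, 1, 0, 0), free (3, 1, 0, 0)); after release of (0, 0, 1, 2) the pool is (3, 1, 1, 2)
  run P5 (needs (2, 0, 0, 2), free (3, 1, 1, 2)); after release of (0, 1, 2, 3) the pool is (3, 2, 3, 5)
  run P8 (needs (2, 1, 0, 0), free (3, 2, 3, 5)); after release of (0, 1, 1, 1) the pool is (3, 3, 4, 6)
The stuck group stays short no matter what:
  blocked: P6 wants (5, 6, 7, 7), pool (3, 3, 4, 6) — not enough index locks, page locks, schema locks and row locks
  blocked: P3 wants (5, 6, 9, 7), pool (3, 3, 4, 6) — not enough index locks, page locks, schema locks and row locks
  blocked: P0 wants (5, 0, 0, 7), pool (3, 3, 4, 6) — not enough index locks and row locks


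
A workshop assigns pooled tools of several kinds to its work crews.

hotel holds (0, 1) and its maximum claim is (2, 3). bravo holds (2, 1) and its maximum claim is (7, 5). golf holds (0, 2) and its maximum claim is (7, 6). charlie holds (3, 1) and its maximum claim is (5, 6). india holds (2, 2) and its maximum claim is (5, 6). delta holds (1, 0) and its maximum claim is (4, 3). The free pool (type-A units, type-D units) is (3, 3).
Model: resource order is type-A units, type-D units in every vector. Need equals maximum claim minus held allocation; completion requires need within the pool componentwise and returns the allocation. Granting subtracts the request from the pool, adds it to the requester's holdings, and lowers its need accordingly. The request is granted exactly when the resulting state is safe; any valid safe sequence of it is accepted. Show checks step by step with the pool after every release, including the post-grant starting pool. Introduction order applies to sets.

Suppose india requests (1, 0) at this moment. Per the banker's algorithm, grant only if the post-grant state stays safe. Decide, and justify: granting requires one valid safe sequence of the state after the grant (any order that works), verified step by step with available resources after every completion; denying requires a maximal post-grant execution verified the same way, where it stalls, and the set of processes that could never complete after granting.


GRANT. The post-grant state is safe; one safe sequence: hotel, india, bravo, delta, golf, charlie.
Key observation: (2, 3) free after granting still covers hotel first, and each release covers the next.
Verifying the post-grant state step by step:
  pool = (2, 3)
  hotel needs (2, 2) <= (2, 3) -> finishes; pool += (0, 1) = (2, 4)
  india needs (2, 4) <= (2, 4) -> finishes; pool += (3, 2) = (5, 6)
  bravo needs (5, 4) <= (5, 6) -> finishes; pool += (2, 1) = (7, 7)
  delta needs (3, 3) <= (7, 7) -> finishes; pool += (1, 0) = (8, 7)
  golf needs (7, 4) <= (8, 7) -> finishes; pool += (0, 2) = (8, 9)
  charlie needs (2, 5) <= (8, 9) -> finishes; pool += (3, 1) = (11, 10)


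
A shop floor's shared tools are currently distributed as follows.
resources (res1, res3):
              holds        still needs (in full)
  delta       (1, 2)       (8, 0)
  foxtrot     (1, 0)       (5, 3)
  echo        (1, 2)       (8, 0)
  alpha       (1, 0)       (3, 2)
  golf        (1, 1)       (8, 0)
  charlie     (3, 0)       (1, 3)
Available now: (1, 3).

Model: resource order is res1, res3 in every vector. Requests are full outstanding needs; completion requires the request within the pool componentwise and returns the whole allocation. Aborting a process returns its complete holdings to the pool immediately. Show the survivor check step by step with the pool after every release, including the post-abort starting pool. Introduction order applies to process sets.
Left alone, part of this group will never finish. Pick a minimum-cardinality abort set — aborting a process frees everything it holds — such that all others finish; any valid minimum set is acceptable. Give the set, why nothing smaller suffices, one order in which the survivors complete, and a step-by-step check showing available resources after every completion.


The answer: abort delta and echo.
Key observation: aborting delta and echo returns (2, 4), and golf — hopeless before — runs at step 4 with the returned capacity in the pool.
No one abort is enough; case by case: delta alone leaves echo blocked (short on res1); foxtrot alone leaves delta blocked (short on res1); echo alone leaves delta blocked (short on res1); alpha alone leaves delta blocked (short on res1); golf alone leaves delta blocked (short on res1); charlie alone leaves delta blocked (short on res1).
Survivors finish in the order: alpha, charlie, foxtrot, golf. Check, step by step (pool after the aborts first):
  pool = (3, 7)
  alpha: need (3, 2) fits (3, 7); releases (1, 0), pool now (4, 7)
  charlie: need (1, 3) fits (4, 7); releases (3, 0), pool now (7, 7)
  foxtrot: need (5, 3) fits (7, 7); releases (1, 0), pool now (8, 7)
  golf: need (8, 0) fits (8, 7); releases (1, 1), pool now (9, 8)


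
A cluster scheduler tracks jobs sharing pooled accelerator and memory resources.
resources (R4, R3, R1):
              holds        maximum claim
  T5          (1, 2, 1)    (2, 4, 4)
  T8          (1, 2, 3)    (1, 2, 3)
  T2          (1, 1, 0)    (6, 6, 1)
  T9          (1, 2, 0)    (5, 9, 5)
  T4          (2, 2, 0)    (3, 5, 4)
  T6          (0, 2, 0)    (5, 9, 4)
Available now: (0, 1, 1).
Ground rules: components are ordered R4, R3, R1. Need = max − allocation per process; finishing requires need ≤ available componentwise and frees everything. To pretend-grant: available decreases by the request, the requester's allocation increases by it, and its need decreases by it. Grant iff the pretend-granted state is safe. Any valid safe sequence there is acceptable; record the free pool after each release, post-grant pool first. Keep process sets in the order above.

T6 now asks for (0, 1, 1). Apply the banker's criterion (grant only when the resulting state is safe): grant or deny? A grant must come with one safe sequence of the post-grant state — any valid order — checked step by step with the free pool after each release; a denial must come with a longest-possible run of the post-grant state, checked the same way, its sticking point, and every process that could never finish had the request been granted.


DENY: after the grant no complete ordering would exist.
Key observation: after T8, T5, T4 the pool peaks at (4, 6, 4), and each blocked process is short somewhere: T2 on R4; T9 on R3, R1; T6 on R4.
Pretend the grant happened; the run T8, T5, T4 goes as far as possible. Verifying each step:
  pool = (0, 0, 0)
  T8: need (0, 0, 0) fits (0, 0, 0); releases (1, 2, 3), pool now (1, 2, 3)
  T5: need (1, 2, 3) fits (1, 2, 3); releases (1, 2, 1), pool now (2, 4, 4)
  T4: need (1, 3, 4) fits (2, 4, 4); releases (2, 2, 0), pool now (4, 6, 4)
  T2 cannot run: need (5, 5, 1) vs free (4, 6, 4) (insufficient R4)
  T9 cannot run: need (4, 7, 5) vs free (4, 6, 4) (insufficient R3 and R1)
  T6 cannot run: need (5, 6, 3) vs free (4, 6, 4) (insufficient R4)
Had the request been granted, T2, T9 and T6 could never finish.


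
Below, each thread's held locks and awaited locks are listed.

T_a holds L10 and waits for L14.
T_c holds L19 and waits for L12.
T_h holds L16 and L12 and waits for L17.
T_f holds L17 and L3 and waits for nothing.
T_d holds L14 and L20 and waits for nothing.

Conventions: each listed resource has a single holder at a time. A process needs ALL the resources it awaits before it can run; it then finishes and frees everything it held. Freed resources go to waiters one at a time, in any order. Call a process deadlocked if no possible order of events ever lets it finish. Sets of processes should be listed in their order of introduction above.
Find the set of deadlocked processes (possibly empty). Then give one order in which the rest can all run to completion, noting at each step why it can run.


Nothing here is deadlocked.
Key observation: all waits point, directly or indirectly, at processes that can finish, so nothing is permanently blocked.
One completion order for the rest: T_d, T_f, T_h, T_c, T_a.
Verifying each step:
  T_d waits on nothing -> runs at once and releases L14 and L20
  T_f waits on nothing -> runs at once and releases L17 and L3
  T_h: everything it awaited (L17) is free; runs, freeing L16 and L12
  T_c: everything it awaited (L12) is free; runs, freeing L19
  T_a: everything it awaited (L14) is free; runs, freeing L10


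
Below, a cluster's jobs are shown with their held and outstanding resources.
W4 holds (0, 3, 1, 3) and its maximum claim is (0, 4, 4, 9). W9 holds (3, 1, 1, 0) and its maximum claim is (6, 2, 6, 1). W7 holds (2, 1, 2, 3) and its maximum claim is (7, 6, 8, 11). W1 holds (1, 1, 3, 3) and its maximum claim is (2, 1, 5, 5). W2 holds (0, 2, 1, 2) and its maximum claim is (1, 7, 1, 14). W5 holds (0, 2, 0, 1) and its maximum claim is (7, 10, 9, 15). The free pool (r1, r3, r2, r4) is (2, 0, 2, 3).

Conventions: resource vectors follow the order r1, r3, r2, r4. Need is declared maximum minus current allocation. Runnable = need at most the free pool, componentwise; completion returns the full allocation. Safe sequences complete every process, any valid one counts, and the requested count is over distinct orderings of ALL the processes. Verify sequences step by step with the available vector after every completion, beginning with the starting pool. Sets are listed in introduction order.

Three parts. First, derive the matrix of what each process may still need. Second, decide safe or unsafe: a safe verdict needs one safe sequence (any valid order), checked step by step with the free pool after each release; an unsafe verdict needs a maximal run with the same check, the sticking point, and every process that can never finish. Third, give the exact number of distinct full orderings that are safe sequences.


(1) Outstanding need per process (order r1, r3, r2, r4):
  W4: (0, 1, 3, 6)
  W9: (3, 1, 5, 1)
  W7: (5, 5, 6, 8)
  W1: (1, 0, 2, 2)
  W2: (1, 5, 0, 12)
  W5: (7, 8, 9, 14)
(2) SAFE — a valid safe sequence is W1, W9, W4, W7, W2, W5.
Key observation: W1 marks the first exact bind of the order: its need (1, 0, 2, 2) fits the free (2, 0, 2, 3) with zero slack on a requested resource.
Check, step by step:
  pool = (2, 0, 2, 3)
  run W1 (needs (1, 0, 2, 2), free (2, 0, 2, 3)); after release of (1, 1, 3, 3) the pool is (3, 1, 5, 6)
  run W9 (needs (3, 1, 5, 1), free (3, 1, 5, 6)); after release of (3, 1, 1, 0) the pool is (6, 2, 6, 6)
  run W4 (needs (0, 1, 3, 6), free (6, 2, 6, 6)); after release of (0, 3, 1, 3) the pool is (6, 5, 7, 9)
  run W7 (needs (5, 5, 6, 8), free (6, 5, 7, 9)); after release of (2, 1, 2, 3) the pool is (8, 6, 9, 12)
  run W2 (needs (1, 5, 0, 12), free (8, 6, 9, 12)); after release of (0, 2, 1, 2) the pool is (8, 8, 10, 14)
  run W5 (needs (7, 8, 9, 14), free (8, 8, 10, 14)); after release of (0, 2, 0, 1) the pool is (8, 10, 10, 15)
(3) Exactly 2 of the possible complete orderings are safe sequences.
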